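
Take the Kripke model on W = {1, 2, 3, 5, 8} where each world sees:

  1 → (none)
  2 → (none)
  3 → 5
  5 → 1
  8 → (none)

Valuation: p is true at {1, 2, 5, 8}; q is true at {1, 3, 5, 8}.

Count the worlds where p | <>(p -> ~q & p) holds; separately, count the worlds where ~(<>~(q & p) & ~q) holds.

For p | <>(p -> ~q & p):
1: p is T, <>(p -> ~q & p) is F. ✓
2: p is T, <>(p -> ~q & p) is F. ✓
3: p is F, <>(p -> ~q & p) is F. ✗
5: p is T, <>(p -> ~q & p) is F. ✓
8: p is T, <>(p -> ~q & p) is F. ✓
— 4 worlds.
For ~(<>~(q & p) & ~q):
1: <>~(q & p) & ~q is F. ✓
2: <>~(q & p) & ~q is F. ✓
3: <>~(q & p) & ~q is F. ✓
5: <>~(q & p) & ~q is F. ✓
8: <>~(q & p) & ~q is F. ✓
— 5 worlds.

4 and 5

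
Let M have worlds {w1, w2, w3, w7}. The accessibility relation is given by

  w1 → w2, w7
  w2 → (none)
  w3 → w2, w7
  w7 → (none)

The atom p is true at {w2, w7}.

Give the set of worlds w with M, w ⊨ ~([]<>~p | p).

w1: []<>~p | p is F. ✓
w2: []<>~p | p is T. ✗
w3: []<>~p | p is F. ✓
w7: []<>~p | p is T. ✗

{w1, w3}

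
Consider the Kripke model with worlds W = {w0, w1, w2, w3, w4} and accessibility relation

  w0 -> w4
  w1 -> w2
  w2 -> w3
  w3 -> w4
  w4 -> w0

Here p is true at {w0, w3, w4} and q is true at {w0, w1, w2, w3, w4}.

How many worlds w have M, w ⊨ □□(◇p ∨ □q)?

w0: successors {w4}; □(◇p ∨ □q) there: w4:T. ✓
w1: successors {w2}; □(◇p ∨ □q) there: w2:T. ✓
w2: successors {w3}; □(◇p ∨ □q) there: w3:T. ✓
w3: successors {w4}; □(◇p ∨ □q) there: w4:T. ✓
w4: successors {w0}; □(◇p ∨ □q) there: w0:T. ✓
Satisfying worlds: {w0, w1, w2, w3, w4}.

5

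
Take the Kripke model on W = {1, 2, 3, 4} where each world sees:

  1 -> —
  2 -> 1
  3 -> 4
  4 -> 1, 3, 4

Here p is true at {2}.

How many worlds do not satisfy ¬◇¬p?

1: ◇¬p is F. ✓
2: ◇¬p is T. ✗
3: ◇¬p is T. ✗
4: ◇¬p is T. ✗
Satisfying worlds: {1}.
So ¬◇¬p fails at the other 3 worlds.

3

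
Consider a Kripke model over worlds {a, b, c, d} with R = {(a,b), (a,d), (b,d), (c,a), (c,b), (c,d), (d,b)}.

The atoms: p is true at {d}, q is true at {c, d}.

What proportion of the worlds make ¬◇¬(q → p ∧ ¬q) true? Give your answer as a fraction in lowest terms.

a: ◇¬(q → p ∧ ¬q) is T. ✗
b: ◇¬(q → p ∧ ¬q) is T. ✗
c: ◇¬(q → p ∧ ¬q) is T. ✗
d: ◇¬(q → p ∧ ¬q) is F. ✓
That's 1 of 4 worlds, so 1/4.

1/4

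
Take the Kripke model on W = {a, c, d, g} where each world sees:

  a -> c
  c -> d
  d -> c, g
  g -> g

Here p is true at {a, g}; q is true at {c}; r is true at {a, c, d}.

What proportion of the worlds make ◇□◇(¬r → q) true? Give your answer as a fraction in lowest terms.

1/2

a: successors {c}; □◇(¬r → q) there: c:T. ✓
c: successors {d}; □◇(¬r → q) there: d:F. ✗
d: successors {c, g}; □◇(¬r → q) there: c:T, g:F. ✓
g: successors {g}; □◇(¬r → q) there: g:F. ✗
That's 2 of 4 worlds, so 2/4 = 1/2.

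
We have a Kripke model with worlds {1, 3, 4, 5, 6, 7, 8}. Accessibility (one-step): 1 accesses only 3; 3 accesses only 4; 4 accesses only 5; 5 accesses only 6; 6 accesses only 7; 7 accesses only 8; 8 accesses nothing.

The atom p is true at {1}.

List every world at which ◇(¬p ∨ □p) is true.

1: successors {3}; ¬p ∨ □p there: 3:T. ✓
3: successors {4}; ¬p ∨ □p there: 4:T. ✓
4: successors {5}; ¬p ∨ □p there: 5:T. ✓
5: successors {6}; ¬p ∨ □p there: 6:T. ✓
6: successors {7}; ¬p ∨ □p there: 7:T. ✓
7: successors {8}; ¬p ∨ □p there: 8:T. ✓
8: no successors, so ◇(¬p ∨ □p) fails. ✗

{1, 3, 4, 5, 6, 7}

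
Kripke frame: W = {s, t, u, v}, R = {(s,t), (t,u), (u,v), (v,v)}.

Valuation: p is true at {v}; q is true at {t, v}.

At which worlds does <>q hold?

s: successors {t}; q there: t:T. ✓
t: successors {u}; q there: u:F. ✗
u: successors {v}; q there: v:T. ✓
v: successors {v}; q there: v:T. ✓

{s, u, v}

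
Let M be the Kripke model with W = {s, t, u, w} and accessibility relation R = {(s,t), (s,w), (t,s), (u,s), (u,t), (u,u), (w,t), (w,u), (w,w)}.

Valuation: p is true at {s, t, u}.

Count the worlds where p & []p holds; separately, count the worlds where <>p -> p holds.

2 and 3

For p & []p:
s: p is T, []p is F. ✗
t: p is T, []p is T. ✓
u: p is T, []p is T. ✓
w: p is F, []p is F. ✗
— 2 worlds.
For <>p -> p:
s: <>p is T, p is T. ✓
t: <>p is T, p is T. ✓
u: <>p is T, p is T. ✓
w: <>p is T, p is F. ✗
— 3 worlds.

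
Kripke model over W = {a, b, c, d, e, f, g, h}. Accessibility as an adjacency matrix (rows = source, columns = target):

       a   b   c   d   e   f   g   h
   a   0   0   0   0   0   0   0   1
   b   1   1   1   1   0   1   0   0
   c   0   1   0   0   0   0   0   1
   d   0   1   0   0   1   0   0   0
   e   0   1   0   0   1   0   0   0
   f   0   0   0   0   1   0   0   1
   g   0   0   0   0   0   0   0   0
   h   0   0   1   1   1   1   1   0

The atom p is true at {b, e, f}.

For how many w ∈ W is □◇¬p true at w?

3

a: successors {h}; ◇¬p there: h:T. ✓
b: successors {a, b, c, d, f}; ◇¬p there: a:T, b:T, c:T, d:F, f:T. ✗
c: successors {b, h}; ◇¬p there: b:T, h:T. ✓
d: successors {b, e}; ◇¬p there: b:T, e:F. ✗
e: successors {b, e}; ◇¬p there: b:T, e:F. ✗
f: successors {e, h}; ◇¬p there: e:F, h:T. ✗
g: no successors, so □◇¬p holds vacuously. ✓
h: successors {c, d, e, f, g}; ◇¬p there: c:T, d:F, e:F, f:T, g:F. ✗
Satisfying worlds: {a, c, g}.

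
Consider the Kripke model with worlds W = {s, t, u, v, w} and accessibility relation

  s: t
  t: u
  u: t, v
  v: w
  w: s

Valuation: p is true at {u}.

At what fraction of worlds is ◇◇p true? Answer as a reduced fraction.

s: successors {t}; ◇p there: t:T. ✓
t: successors {u}; ◇p there: u:F. ✗
u: successors {t, v}; ◇p there: t:T, v:F. ✓
v: successors {w}; ◇p there: w:F. ✗
w: successors {s}; ◇p there: s:F. ✗
That's 2 of 5 worlds, so 2/5.

2/5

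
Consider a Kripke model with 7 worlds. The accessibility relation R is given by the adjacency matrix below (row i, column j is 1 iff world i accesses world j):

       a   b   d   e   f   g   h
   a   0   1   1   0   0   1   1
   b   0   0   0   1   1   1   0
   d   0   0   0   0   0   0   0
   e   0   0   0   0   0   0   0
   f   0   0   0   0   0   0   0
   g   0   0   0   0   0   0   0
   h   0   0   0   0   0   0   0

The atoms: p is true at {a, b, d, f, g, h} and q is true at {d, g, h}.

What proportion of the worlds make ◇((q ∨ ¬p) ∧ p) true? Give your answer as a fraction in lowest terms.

a: successors {b, d, g, h}; (q ∨ ¬p) ∧ p there: b:F, d:T, g:T, h:T. ✓
b: successors {e, f, g}; (q ∨ ¬p) ∧ p there: e:F, f:F, g:T. ✓
d: no successors, so ◇((q ∨ ¬p) ∧ p) fails. ✗
e: no successors, so ◇((q ∨ ¬p) ∧ p) fails. ✗
f: no successors, so ◇((q ∨ ¬p) ∧ p) fails. ✗
g: no successors, so ◇((q ∨ ¬p) ∧ p) fails. ✗
h: no successors, so ◇((q ∨ ¬p) ∧ p) fails. ✗
That's 2 of 7 worlds, so 2/7.

2/7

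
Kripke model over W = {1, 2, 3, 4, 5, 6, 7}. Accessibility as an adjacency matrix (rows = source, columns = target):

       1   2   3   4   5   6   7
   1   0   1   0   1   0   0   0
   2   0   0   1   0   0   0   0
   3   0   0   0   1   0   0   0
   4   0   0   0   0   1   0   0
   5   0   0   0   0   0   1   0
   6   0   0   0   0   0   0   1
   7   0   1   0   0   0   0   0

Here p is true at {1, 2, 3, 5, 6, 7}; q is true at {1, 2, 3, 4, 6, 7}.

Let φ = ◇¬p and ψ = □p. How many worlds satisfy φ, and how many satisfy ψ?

For ◇¬p:
1: successors {2, 4}; ¬p there: 2:F, 4:T. ✓
2: successors {3}; ¬p there: 3:F. ✗
3: successors {4}; ¬p there: 4:T. ✓
4: successors {5}; ¬p there: 5:F. ✗
5: successors {6}; ¬p there: 6:F. ✗
6: successors {7}; ¬p there: 7:F. ✗
7: successors {2}; ¬p there: 2:F. ✗
— 2 worlds.
For □p:
1: successors {2, 4}; p there: 2:T, 4:F. ✗
2: successors {3}; p there: 3:T. ✓
3: successors {4}; p there: 4:F. ✗
4: successors {5}; p there: 5:T. ✓
5: successors {6}; p there: 6:T. ✓
6: successors {7}; p there: 7:T. ✓
7: successors {2}; p there: 2:T. ✓
— 5 worlds.

2 and 5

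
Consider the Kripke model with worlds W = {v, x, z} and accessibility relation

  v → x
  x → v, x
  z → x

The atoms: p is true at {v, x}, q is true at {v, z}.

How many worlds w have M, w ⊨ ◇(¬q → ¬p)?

1

v: successors {x}; ¬q → ¬p there: x:F. ✗
x: successors {v, x}; ¬q → ¬p there: v:T, x:F. ✓
z: successors {x}; ¬q → ¬p there: x:F. ✗
Satisfying worlds: {x}.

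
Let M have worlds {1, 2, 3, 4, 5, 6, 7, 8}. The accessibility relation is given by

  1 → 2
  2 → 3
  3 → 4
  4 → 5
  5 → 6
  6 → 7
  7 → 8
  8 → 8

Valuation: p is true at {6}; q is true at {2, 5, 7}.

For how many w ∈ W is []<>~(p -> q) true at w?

1

1: successors {2}; <>~(p -> q) there: 2:F. ✗
2: successors {3}; <>~(p -> q) there: 3:F. ✗
3: successors {4}; <>~(p -> q) there: 4:F. ✗
4: successors {5}; <>~(p -> q) there: 5:T. ✓
5: successors {6}; <>~(p -> q) there: 6:F. ✗
6: successors {7}; <>~(p -> q) there: 7:F. ✗
7: successors {8}; <>~(p -> q) there: 8:F. ✗
8: successors {8}; <>~(p -> q) there: 8:F. ✗
Satisfying worlds: {4}.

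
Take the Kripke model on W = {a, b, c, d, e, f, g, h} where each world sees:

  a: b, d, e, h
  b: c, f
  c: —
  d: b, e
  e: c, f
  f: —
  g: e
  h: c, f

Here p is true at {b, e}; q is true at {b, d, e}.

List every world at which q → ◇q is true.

a: q is F, ◇q is T. ✓
b: q is T, ◇q is F. ✗
c: q is F, ◇q is F. ✓
d: q is T, ◇q is T. ✓
e: q is T, ◇q is F. ✗
f: q is F, ◇q is F. ✓
g: q is F, ◇q is T. ✓
h: q is F, ◇q is F. ✓

{a, c, d, f, g, h}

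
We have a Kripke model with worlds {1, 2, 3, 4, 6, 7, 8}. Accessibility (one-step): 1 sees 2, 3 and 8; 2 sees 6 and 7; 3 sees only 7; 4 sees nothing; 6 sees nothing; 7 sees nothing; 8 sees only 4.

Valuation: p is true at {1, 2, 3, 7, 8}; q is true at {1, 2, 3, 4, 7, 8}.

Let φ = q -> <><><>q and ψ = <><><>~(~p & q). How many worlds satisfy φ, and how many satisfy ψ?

For q -> <><><>q:
1: q is T, <><><>q is F. ✗
2: q is T, <><><>q is F. ✗
3: q is T, <><><>q is F. ✗
4: q is T, <><><>q is F. ✗
6: q is F, <><><>q is F. ✓
7: q is T, <><><>q is F. ✗
8: q is T, <><><>q is F. ✗
— 1 world.
For <><><>~(~p & q):
1: successors {2, 3, 8}; <><>~(~p & q) there: 2:F, 3:F, 8:F. ✗
2: successors {6, 7}; <><>~(~p & q) there: 6:F, 7:F. ✗
3: successors {7}; <><>~(~p & q) there: 7:F. ✗
4: no successors, so <><><>~(~p & q) fails. ✗
6: no successors, so <><><>~(~p & q) fails. ✗
7: no successors, so <><><>~(~p & q) fails. ✗
8: successors {4}; <><>~(~p & q) there: 4:F. ✗
— 0 worlds.

1 and 0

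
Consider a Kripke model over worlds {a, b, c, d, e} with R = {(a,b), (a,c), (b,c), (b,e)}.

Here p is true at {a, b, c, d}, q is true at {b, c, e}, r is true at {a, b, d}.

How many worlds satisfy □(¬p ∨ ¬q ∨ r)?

3

a: successors {b, c}; ¬p ∨ ¬q ∨ r there: b:T, c:F. ✗
b: successors {c, e}; ¬p ∨ ¬q ∨ r there: c:F, e:T. ✗
c: no successors, so □(¬p ∨ ¬q ∨ r) holds vacuously. ✓
d: no successors, so □(¬p ∨ ¬q ∨ r) holds vacuously. ✓
e: no successors, so □(¬p ∨ ¬q ∨ r) holds vacuously. ✓
Satisfying worlds: {c, d, e}.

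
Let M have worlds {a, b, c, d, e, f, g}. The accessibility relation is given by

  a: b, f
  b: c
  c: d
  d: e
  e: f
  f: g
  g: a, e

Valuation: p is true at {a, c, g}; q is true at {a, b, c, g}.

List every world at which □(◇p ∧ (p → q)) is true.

{a, e, f}

a: successors {b, f}; ◇p ∧ (p → q) there: b:T, f:T. ✓
b: successors {c}; ◇p ∧ (p → q) there: c:F. ✗
c: successors {d}; ◇p ∧ (p → q) there: d:F. ✗
d: successors {e}; ◇p ∧ (p → q) there: e:F. ✗
e: successors {f}; ◇p ∧ (p → q) there: f:T. ✓
f: successors {g}; ◇p ∧ (p → q) there: g:T. ✓
g: successors {a, e}; ◇p ∧ (p → q) there: a:F, e:F. ✗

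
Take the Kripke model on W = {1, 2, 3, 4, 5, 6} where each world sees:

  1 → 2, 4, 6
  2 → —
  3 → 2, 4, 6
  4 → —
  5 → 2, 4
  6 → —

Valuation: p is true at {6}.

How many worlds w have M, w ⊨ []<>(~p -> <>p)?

3

1: successors {2, 4, 6}; <>(~p -> <>p) there: 2:F, 4:F, 6:F. ✗
2: no successors, so []<>(~p -> <>p) holds vacuously. ✓
3: successors {2, 4, 6}; <>(~p -> <>p) there: 2:F, 4:F, 6:F. ✗
4: no successors, so []<>(~p -> <>p) holds vacuously. ✓
5: successors {2, 4}; <>(~p -> <>p) there: 2:F, 4:F. ✗
6: no successors, so []<>(~p -> <>p) holds vacuously. ✓
Satisfying worlds: {2, 4, 6}.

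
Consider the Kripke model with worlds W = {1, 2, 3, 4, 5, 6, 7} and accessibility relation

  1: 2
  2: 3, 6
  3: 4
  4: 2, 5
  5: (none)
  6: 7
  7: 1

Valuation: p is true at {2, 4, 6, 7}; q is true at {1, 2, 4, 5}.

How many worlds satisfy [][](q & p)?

2

1: successors {2}; [](q & p) there: 2:F. ✗
2: successors {3, 6}; [](q & p) there: 3:T, 6:F. ✗
3: successors {4}; [](q & p) there: 4:F. ✗
4: successors {2, 5}; [](q & p) there: 2:F, 5:T. ✗
5: no successors, so [][](q & p) holds vacuously. ✓
6: successors {7}; [](q & p) there: 7:F. ✗
7: successors {1}; [](q & p) there: 1:T. ✓
Satisfying worlds: {5, 7}.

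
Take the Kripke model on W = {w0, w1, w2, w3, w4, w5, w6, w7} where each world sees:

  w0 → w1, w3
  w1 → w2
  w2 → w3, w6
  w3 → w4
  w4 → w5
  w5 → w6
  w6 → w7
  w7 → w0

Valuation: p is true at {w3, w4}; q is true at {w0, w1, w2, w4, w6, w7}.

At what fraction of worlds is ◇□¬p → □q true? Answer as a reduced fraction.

w0: ◇□¬p is T, □q is F. ✗
w1: ◇□¬p is F, □q is T. ✓
w2: ◇□¬p is T, □q is F. ✗
w3: ◇□¬p is T, □q is T. ✓
w4: ◇□¬p is T, □q is F. ✗
w5: ◇□¬p is T, □q is T. ✓
w6: ◇□¬p is T, □q is T. ✓
w7: ◇□¬p is F, □q is T. ✓
That's 5 of 8 worlds, so 5/8.

5/8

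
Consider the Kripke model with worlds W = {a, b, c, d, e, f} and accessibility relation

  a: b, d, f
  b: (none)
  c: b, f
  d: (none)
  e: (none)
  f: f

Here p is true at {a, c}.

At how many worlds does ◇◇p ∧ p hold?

0

a: ◇◇p is F, p is T. ✗
b: ◇◇p is F, p is F. ✗
c: ◇◇p is F, p is T. ✗
d: ◇◇p is F, p is F. ✗
e: ◇◇p is F, p is F. ✗
f: ◇◇p is F, p is F. ✗
Satisfying worlds: ∅.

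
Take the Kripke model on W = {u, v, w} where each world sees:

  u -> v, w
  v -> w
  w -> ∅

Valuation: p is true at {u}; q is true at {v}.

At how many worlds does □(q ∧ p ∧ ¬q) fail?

2

u: successors {v, w}; q ∧ p ∧ ¬q there: v:F, w:F. ✗
v: successors {w}; q ∧ p ∧ ¬q there: w:F. ✗
w: no successors, so □(q ∧ p ∧ ¬q) holds vacuously. ✓
Satisfying worlds: {w}.
So □(q ∧ p ∧ ¬q) fails at the other 2 worlds.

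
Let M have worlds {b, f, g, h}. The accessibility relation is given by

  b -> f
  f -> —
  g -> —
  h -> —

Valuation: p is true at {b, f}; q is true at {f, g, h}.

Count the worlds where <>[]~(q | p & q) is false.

b: successors {f}; []~(q | p & q) there: f:T. ✓
f: no successors, so <>[]~(q | p & q) fails. ✗
g: no successors, so <>[]~(q | p & q) fails. ✗
h: no successors, so <>[]~(q | p & q) fails. ✗
Satisfying worlds: {b}.
So <>[]~(q | p & q) fails at the other 3 worlds.

3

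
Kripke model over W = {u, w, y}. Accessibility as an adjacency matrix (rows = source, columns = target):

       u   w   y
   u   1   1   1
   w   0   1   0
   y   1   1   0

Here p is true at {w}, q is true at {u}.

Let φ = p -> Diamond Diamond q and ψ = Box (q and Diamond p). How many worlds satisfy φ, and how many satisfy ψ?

2 and 0

For p -> Diamond Diamond q:
u: p is F, Diamond Diamond q is T. ✓
w: p is T, Diamond Diamond q is F. ✗
y: p is F, Diamond Diamond q is T. ✓
— 2 worlds.
For Box (q and Diamond p):
u: successors {u, w, y}; q and Diamond p there: u:T, w:F, y:F. ✗
w: successors {w}; q and Diamond p there: w:F. ✗
y: successors {u, w}; q and Diamond p there: u:T, w:F. ✗
— 0 worlds.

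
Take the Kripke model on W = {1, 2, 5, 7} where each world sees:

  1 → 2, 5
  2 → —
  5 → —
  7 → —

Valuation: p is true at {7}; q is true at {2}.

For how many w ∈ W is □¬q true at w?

1: successors {2, 5}; ¬q there: 2:F, 5:T. ✗
2: no successors, so □¬q holds vacuously. ✓
5: no successors, so □¬q holds vacuously. ✓
7: no successors, so □¬q holds vacuously. ✓
Satisfying worlds: {2, 5, 7}.

3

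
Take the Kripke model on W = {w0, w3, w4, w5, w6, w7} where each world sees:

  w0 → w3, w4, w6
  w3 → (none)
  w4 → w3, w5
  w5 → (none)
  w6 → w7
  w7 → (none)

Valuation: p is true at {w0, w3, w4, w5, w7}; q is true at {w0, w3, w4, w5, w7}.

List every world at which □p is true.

{w3, w4, w5, w6, w7}

w0: successors {w3, w4, w6}; p there: w3:T, w4:T, w6:F. ✗
w3: no successors, so □p holds vacuously. ✓
w4: successors {w3, w5}; p there: w3:T, w5:T. ✓
w5: no successors, so □p holds vacuously. ✓
w6: successors {w7}; p there: w7:T. ✓
w7: no successors, so □p holds vacuously. ✓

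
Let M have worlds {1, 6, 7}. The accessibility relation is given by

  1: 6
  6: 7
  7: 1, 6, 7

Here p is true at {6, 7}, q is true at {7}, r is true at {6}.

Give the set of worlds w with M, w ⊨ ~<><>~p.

{1}

1: <><>~p is F. ✓
6: <><>~p is T. ✗
7: <><>~p is T. ✗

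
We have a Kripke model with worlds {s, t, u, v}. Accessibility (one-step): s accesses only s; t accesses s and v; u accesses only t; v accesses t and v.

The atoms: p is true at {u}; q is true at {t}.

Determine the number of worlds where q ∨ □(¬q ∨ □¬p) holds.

4

s: q is F, □(¬q ∨ □¬p) is T. ✓
t: q is T, □(¬q ∨ □¬p) is T. ✓
u: q is F, □(¬q ∨ □¬p) is T. ✓
v: q is F, □(¬q ∨ □¬p) is T. ✓
Satisfying worlds: {s, t, u, v}.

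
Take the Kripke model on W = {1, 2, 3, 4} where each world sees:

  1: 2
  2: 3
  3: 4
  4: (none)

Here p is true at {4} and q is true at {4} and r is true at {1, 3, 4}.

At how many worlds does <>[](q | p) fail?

2

1: successors {2}; [](q | p) there: 2:F. ✗
2: successors {3}; [](q | p) there: 3:T. ✓
3: successors {4}; [](q | p) there: 4:T. ✓
4: no successors, so <>[](q | p) fails. ✗
Satisfying worlds: {2, 3}.
So <>[](q | p) fails at the other 2 worlds.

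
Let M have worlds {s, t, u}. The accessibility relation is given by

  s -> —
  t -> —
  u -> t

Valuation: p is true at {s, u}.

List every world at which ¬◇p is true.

{s, t, u}

s: ◇p is F. ✓
t: ◇p is F. ✓
u: ◇p is F. ✓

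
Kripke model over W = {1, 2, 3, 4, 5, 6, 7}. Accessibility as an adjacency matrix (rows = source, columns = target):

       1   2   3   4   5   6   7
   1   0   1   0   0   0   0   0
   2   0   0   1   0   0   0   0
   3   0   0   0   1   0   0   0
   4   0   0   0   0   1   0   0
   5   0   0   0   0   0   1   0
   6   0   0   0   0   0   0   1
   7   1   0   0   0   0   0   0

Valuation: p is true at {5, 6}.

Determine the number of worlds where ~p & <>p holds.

1: ~p is T, <>p is F. ✗
2: ~p is T, <>p is F. ✗
3: ~p is T, <>p is F. ✗
4: ~p is T, <>p is T. ✓
5: ~p is F, <>p is T. ✗
6: ~p is F, <>p is F. ✗
7: ~p is T, <>p is F. ✗
Satisfying worlds: {4}.

1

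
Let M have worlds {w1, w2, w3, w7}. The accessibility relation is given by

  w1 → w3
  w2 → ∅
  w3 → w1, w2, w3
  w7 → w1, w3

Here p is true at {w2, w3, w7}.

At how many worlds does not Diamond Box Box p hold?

3

w1: Diamond Box Box p is F. ✓
w2: Diamond Box Box p is F. ✓
w3: Diamond Box Box p is T. ✗
w7: Diamond Box Box p is F. ✓
Satisfying worlds: {w1, w2, w7}.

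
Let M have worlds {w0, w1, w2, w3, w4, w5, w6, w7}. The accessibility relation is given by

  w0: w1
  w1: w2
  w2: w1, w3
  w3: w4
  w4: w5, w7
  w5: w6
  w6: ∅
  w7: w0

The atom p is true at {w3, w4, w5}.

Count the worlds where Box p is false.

w0: successors {w1}; p there: w1:F. ✗
w1: successors {w2}; p there: w2:F. ✗
w2: successors {w1, w3}; p there: w1:F, w3:T. ✗
w3: successors {w4}; p there: w4:T. ✓
w4: successors {w5, w7}; p there: w5:T, w7:F. ✗
w5: successors {w6}; p there: w6:F. ✗
w6: no successors, so Box p holds vacuously. ✓
w7: successors {w0}; p there: w0:F. ✗
Satisfying worlds: {w3, w6}.
So Box p fails at the other 6 worlds.

6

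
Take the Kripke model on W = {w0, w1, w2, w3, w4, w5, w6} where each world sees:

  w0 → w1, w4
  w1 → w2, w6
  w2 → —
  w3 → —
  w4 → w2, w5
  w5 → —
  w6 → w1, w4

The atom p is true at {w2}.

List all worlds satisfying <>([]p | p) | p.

{w1, w2, w4}

w0: <>([]p | p) is F, p is F. ✗
w1: <>([]p | p) is T, p is F. ✓
w2: <>([]p | p) is F, p is T. ✓
w3: <>([]p | p) is F, p is F. ✗
w4: <>([]p | p) is T, p is F. ✓
w5: <>([]p | p) is F, p is F. ✗
w6: <>([]p | p) is F, p is F. ✗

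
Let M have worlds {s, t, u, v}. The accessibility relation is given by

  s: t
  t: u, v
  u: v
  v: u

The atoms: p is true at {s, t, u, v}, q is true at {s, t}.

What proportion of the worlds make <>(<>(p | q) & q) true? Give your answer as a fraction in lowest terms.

s: successors {t}; <>(p | q) & q there: t:T. ✓
t: successors {u, v}; <>(p | q) & q there: u:F, v:F. ✗
u: successors {v}; <>(p | q) & q there: v:F. ✗
v: successors {u}; <>(p | q) & q there: u:F. ✗
That's 1 of 4 worlds, so 1/4.

1/4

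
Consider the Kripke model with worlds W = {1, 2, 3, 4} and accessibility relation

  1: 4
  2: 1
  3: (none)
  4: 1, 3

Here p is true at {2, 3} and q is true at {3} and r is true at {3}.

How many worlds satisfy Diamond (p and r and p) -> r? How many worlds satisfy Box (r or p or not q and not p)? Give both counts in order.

3 and 4

For Diamond (p and r and p) -> r:
1: Diamond (p and r and p) is F, r is F. ✓
2: Diamond (p and r and p) is F, r is F. ✓
3: Diamond (p and r and p) is F, r is T. ✓
4: Diamond (p and r and p) is T, r is F. ✗
— 3 worlds.
For Box (r or p or not q and not p):
1: successors {4}; r or p or not q and not p there: 4:T. ✓
2: successors {1}; r or p or not q and not p there: 1:T. ✓
3: no successors, so Box (r or p or not q and not p) holds vacuously. ✓
4: successors {1, 3}; r or p or not q and not p there: 1:T, 3:T. ✓
— 4 worlds.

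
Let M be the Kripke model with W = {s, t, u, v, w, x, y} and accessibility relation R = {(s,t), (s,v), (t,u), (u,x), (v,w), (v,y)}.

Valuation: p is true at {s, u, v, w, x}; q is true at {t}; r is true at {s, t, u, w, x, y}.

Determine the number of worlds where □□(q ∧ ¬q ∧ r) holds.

5

s: successors {t, v}; □(q ∧ ¬q ∧ r) there: t:F, v:F. ✗
t: successors {u}; □(q ∧ ¬q ∧ r) there: u:F. ✗
u: successors {x}; □(q ∧ ¬q ∧ r) there: x:T. ✓
v: successors {w, y}; □(q ∧ ¬q ∧ r) there: w:T, y:T. ✓
w: no successors, so □□(q ∧ ¬q ∧ r) holds vacuously. ✓
x: no successors, so □□(q ∧ ¬q ∧ r) holds vacuously. ✓
y: no successors, so □□(q ∧ ¬q ∧ r) holds vacuously. ✓
Satisfying worlds: {u, v, w, x, y}.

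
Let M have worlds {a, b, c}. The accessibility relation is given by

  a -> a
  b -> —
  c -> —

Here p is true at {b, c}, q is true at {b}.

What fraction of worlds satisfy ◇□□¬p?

1/3

a: successors {a}; □□¬p there: a:T. ✓
b: no successors, so ◇□□¬p fails. ✗
c: no successors, so ◇□□¬p fails. ✗
That's 1 of 3 worlds, so 1/3.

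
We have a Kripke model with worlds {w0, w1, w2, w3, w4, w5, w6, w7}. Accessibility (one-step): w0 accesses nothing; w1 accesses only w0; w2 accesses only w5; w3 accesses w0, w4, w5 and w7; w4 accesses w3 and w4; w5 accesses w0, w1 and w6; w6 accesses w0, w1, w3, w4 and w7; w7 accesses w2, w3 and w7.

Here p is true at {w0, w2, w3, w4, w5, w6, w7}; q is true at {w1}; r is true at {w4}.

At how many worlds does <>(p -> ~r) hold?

7

w0: no successors, so <>(p -> ~r) fails. ✗
w1: successors {w0}; p -> ~r there: w0:T. ✓
w2: successors {w5}; p -> ~r there: w5:T. ✓
w3: successors {w0, w4, w5, w7}; p -> ~r there: w0:T, w4:F, w5:T, w7:T. ✓
w4: successors {w3, w4}; p -> ~r there: w3:T, w4:F. ✓
w5: successors {w0, w1, w6}; p -> ~r there: w0:T, w1:T, w6:T. ✓
w6: successors {w0, w1, w3, w4, w7}; p -> ~r there: w0:T, w1:T, w3:T, w4:F, w7:T. ✓
w7: successors {w2, w3, w7}; p -> ~r there: w2:T, w3:T, w7:T. ✓
Satisfying worlds: {w1, w2, w3, w4, w5, w6, w7}.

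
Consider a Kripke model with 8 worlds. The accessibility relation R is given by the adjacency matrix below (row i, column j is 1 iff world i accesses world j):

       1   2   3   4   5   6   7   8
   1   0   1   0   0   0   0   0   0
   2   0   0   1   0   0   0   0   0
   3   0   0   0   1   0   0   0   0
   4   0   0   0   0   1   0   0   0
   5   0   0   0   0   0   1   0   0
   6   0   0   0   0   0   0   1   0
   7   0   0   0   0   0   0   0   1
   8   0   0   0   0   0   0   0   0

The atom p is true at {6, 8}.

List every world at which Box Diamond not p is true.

1: successors {2}; Diamond not p there: 2:T. ✓
2: successors {3}; Diamond not p there: 3:T. ✓
3: successors {4}; Diamond not p there: 4:T. ✓
4: successors {5}; Diamond not p there: 5:F. ✗
5: successors {6}; Diamond not p there: 6:T. ✓
6: successors {7}; Diamond not p there: 7:F. ✗
7: successors {8}; Diamond not p there: 8:F. ✗
8: no successors, so Box Diamond not p holds vacuously. ✓

{1, 2, 3, 5, 8}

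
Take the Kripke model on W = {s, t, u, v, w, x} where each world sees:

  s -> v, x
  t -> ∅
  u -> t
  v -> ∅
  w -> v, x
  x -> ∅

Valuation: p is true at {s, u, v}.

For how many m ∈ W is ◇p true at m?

s: successors {v, x}; p there: v:T, x:F. ✓
t: no successors, so ◇p fails. ✗
u: successors {t}; p there: t:F. ✗
v: no successors, so ◇p fails. ✗
w: successors {v, x}; p there: v:T, x:F. ✓
x: no successors, so ◇p fails. ✗
Satisfying worlds: {s, w}.

2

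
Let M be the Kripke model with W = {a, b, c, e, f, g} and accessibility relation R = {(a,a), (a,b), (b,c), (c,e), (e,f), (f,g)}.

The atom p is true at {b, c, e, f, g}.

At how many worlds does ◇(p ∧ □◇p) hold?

4

a: successors {a, b}; p ∧ □◇p there: a:F, b:T. ✓
b: successors {c}; p ∧ □◇p there: c:T. ✓
c: successors {e}; p ∧ □◇p there: e:T. ✓
e: successors {f}; p ∧ □◇p there: f:F. ✗
f: successors {g}; p ∧ □◇p there: g:T. ✓
g: no successors, so ◇(p ∧ □◇p) fails. ✗
Satisfying worlds: {a, b, c, f}.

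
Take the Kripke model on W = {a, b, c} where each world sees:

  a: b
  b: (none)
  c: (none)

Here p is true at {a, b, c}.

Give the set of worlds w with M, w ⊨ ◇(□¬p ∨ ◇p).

a: successors {b}; □¬p ∨ ◇p there: b:T. ✓
b: no successors, so ◇(□¬p ∨ ◇p) fails. ✗
c: no successors, so ◇(□¬p ∨ ◇p) fails. ✗

{a}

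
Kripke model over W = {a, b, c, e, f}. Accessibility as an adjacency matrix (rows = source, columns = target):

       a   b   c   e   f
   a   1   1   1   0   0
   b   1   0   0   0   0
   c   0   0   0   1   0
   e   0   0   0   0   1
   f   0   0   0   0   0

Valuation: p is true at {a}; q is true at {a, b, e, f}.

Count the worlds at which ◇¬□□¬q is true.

a: successors {a, b, c}; ¬□□¬q there: a:T, b:T, c:T. ✓
b: successors {a}; ¬□□¬q there: a:T. ✓
c: successors {e}; ¬□□¬q there: e:F. ✗
e: successors {f}; ¬□□¬q there: f:F. ✗
f: no successors, so ◇¬□□¬q fails. ✗
Satisfying worlds: {a, b}.

2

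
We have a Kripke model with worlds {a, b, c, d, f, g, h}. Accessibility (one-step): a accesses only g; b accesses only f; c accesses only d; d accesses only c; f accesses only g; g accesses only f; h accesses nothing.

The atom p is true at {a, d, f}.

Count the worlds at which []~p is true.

a: successors {g}; ~p there: g:T. ✓
b: successors {f}; ~p there: f:F. ✗
c: successors {d}; ~p there: d:F. ✗
d: successors {c}; ~p there: c:T. ✓
f: successors {g}; ~p there: g:T. ✓
g: successors {f}; ~p there: f:F. ✗
h: no successors, so []~p holds vacuously. ✓
Satisfying worlds: {a, d, f, h}.

4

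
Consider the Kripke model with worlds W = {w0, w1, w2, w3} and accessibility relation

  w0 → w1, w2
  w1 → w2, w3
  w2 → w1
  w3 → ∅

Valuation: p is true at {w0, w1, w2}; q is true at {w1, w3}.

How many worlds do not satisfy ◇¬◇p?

w0: successors {w1, w2}; ¬◇p there: w1:F, w2:F. ✗
w1: successors {w2, w3}; ¬◇p there: w2:F, w3:T. ✓
w2: successors {w1}; ¬◇p there: w1:F. ✗
w3: no successors, so ◇¬◇p fails. ✗
Satisfying worlds: {w1}.
So ◇¬◇p fails at the other 3 worlds.

3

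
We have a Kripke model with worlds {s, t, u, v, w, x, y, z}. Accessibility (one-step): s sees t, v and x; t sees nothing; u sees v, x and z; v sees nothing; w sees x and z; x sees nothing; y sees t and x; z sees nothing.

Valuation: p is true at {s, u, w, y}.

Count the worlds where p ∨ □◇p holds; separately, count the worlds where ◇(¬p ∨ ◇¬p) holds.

8 and 4

For p ∨ □◇p:
s: p is T, □◇p is F. ✓
t: p is F, □◇p is T. ✓
u: p is T, □◇p is F. ✓
v: p is F, □◇p is T. ✓
w: p is T, □◇p is F. ✓
x: p is F, □◇p is T. ✓
y: p is T, □◇p is F. ✓
z: p is F, □◇p is T. ✓
— 8 worlds.
For ◇(¬p ∨ ◇¬p):
s: successors {t, v, x}; ¬p ∨ ◇¬p there: t:T, v:T, x:T. ✓
t: no successors, so ◇(¬p ∨ ◇¬p) fails. ✗
u: successors {v, x, z}; ¬p ∨ ◇¬p there: v:T, x:T, z:T. ✓
v: no successors, so ◇(¬p ∨ ◇¬p) fails. ✗
w: successors {x, z}; ¬p ∨ ◇¬p there: x:T, z:T. ✓
x: no successors, so ◇(¬p ∨ ◇¬p) fails. ✗
y: successors {t, x}; ¬p ∨ ◇¬p there: t:T, x:T. ✓
z: no successors, so ◇(¬p ∨ ◇¬p) fails. ✗
— 4 worlds.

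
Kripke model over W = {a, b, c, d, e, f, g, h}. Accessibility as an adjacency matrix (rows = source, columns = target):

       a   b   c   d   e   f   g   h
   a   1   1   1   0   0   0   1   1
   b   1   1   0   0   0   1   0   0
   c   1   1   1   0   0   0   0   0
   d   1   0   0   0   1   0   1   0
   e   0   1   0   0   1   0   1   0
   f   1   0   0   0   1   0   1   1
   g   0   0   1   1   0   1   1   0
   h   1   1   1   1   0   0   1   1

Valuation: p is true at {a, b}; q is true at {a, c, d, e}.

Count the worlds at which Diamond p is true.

7

a: successors {a, b, c, g, h}; p there: a:T, b:T, c:F, g:F, h:F. ✓
b: successors {a, b, f}; p there: a:T, b:T, f:F. ✓
c: successors {a, b, c}; p there: a:T, b:T, c:F. ✓
d: successors {a, e, g}; p there: a:T, e:F, g:F. ✓
e: successors {b, e, g}; p there: b:T, e:F, g:F. ✓
f: successors {a, e, g, h}; p there: a:T, e:F, g:F, h:F. ✓
g: successors {c, d, f, g}; p there: c:F, d:F, f:F, g:F. ✗
h: successors {a, b, c, d, g, h}; p there: a:T, b:T, c:F, d:F, g:F, h:F. ✓
Satisfying worlds: {a, b, c, d, e, f, h}.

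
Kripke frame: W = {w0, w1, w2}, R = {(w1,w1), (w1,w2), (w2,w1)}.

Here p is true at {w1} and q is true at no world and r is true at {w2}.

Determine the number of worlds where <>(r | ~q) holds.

w0: no successors, so <>(r | ~q) fails. ✗
w1: successors {w1, w2}; r | ~q there: w1:T, w2:T. ✓
w2: successors {w1}; r | ~q there: w1:T. ✓
Satisfying worlds: {w1, w2}.

2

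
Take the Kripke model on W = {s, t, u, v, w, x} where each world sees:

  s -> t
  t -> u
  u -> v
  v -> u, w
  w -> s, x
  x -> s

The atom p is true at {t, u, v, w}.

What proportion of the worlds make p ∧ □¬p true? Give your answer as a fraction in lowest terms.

1/6

s: p is F, □¬p is F. ✗
t: p is T, □¬p is F. ✗
u: p is T, □¬p is F. ✗
v: p is T, □¬p is F. ✗
w: p is T, □¬p is T. ✓
x: p is F, □¬p is T. ✗
That's 1 of 6 worlds, so 1/6.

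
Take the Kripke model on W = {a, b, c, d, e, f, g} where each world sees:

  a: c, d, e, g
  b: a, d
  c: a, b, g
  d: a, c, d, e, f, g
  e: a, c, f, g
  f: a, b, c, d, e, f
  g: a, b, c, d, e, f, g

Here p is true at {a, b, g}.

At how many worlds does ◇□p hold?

a: successors {c, d, e, g}; □p there: c:T, d:F, e:F, g:F. ✓
b: successors {a, d}; □p there: a:F, d:F. ✗
c: successors {a, b, g}; □p there: a:F, b:F, g:F. ✗
d: successors {a, c, d, e, f, g}; □p there: a:F, c:T, d:F, e:F, f:F, g:F. ✓
e: successors {a, c, f, g}; □p there: a:F, c:T, f:F, g:F. ✓
f: successors {a, b, c, d, e, f}; □p there: a:F, b:F, c:T, d:F, e:F, f:F. ✓
g: successors {a, b, c, d, e, f, g}; □p there: a:F, b:F, c:T, d:F, e:F, f:F, g:F. ✓
Satisfying worlds: {a, d, e, f, g}.

5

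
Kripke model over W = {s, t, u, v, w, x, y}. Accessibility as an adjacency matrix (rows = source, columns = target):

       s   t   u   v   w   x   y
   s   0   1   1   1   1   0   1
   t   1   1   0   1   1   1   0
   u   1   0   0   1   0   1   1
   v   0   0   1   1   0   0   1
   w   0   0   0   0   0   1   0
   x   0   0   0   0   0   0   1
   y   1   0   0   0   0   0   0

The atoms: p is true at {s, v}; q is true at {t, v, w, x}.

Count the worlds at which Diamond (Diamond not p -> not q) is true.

s: successors {t, u, v, w, y}; Diamond not p -> not q there: t:F, u:T, v:F, w:F, y:T. ✓
t: successors {s, t, v, w, x}; Diamond not p -> not q there: s:T, t:F, v:F, w:F, x:F. ✓
u: successors {s, v, x, y}; Diamond not p -> not q there: s:T, v:F, x:F, y:T. ✓
v: successors {u, v, y}; Diamond not p -> not q there: u:T, v:F, y:T. ✓
w: successors {x}; Diamond not p -> not q there: x:F. ✗
x: successors {y}; Diamond not p -> not q there: y:T. ✓
y: successors {s}; Diamond not p -> not q there: s:T. ✓
Satisfying worlds: {s, t, u, v, x, y}.

6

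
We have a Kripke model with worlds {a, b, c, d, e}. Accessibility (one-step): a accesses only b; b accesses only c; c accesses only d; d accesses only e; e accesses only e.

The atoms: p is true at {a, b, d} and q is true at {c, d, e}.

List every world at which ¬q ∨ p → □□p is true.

a: ¬q ∨ p is T, □□p is F. ✗
b: ¬q ∨ p is T, □□p is T. ✓
c: ¬q ∨ p is F, □□p is F. ✓
d: ¬q ∨ p is T, □□p is F. ✗
e: ¬q ∨ p is F, □□p is F. ✓

{b, c, e}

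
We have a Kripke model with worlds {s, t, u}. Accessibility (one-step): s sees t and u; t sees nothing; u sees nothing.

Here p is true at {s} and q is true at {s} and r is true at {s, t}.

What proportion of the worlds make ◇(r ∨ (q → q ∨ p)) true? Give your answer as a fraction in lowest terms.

1/3

s: successors {t, u}; r ∨ (q → q ∨ p) there: t:T, u:T. ✓
t: no successors, so ◇(r ∨ (q → q ∨ p)) fails. ✗
u: no successors, so ◇(r ∨ (q → q ∨ p)) fails. ✗
That's 1 of 3 worlds, so 1/3.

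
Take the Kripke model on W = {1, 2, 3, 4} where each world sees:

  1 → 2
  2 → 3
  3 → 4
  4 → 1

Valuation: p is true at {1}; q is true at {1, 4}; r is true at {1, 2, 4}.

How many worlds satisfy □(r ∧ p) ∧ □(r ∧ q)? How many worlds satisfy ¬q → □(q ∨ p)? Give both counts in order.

1 and 3

For □(r ∧ p) ∧ □(r ∧ q):
1: □(r ∧ p) is F, □(r ∧ q) is F. ✗
2: □(r ∧ p) is F, □(r ∧ q) is F. ✗
3: □(r ∧ p) is F, □(r ∧ q) is T. ✗
4: □(r ∧ p) is T, □(r ∧ q) is T. ✓
— 1 world.
For ¬q → □(q ∨ p):
1: ¬q is F, □(q ∨ p) is F. ✓
2: ¬q is T, □(q ∨ p) is F. ✗
3: ¬q is T, □(q ∨ p) is T. ✓
4: ¬q is F, □(q ∨ p) is T. ✓
— 3 worlds.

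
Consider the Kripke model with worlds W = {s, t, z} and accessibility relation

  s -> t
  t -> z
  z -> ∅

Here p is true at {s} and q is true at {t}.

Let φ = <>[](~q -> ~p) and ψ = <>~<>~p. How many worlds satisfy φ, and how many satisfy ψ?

2 and 1

For <>[](~q -> ~p):
s: successors {t}; [](~q -> ~p) there: t:T. ✓
t: successors {z}; [](~q -> ~p) there: z:T. ✓
z: no successors, so <>[](~q -> ~p) fails. ✗
— 2 worlds.
For <>~<>~p:
s: successors {t}; ~<>~p there: t:F. ✗
t: successors {z}; ~<>~p there: z:T. ✓
z: no successors, so <>~<>~p fails. ✗
— 1 world.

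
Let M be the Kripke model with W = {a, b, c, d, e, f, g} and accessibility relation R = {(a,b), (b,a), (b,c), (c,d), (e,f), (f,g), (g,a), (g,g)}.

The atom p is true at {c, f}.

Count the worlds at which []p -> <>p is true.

6

a: []p is F, <>p is F. ✓
b: []p is F, <>p is T. ✓
c: []p is F, <>p is F. ✓
d: []p is T, <>p is F. ✗
e: []p is T, <>p is T. ✓
f: []p is F, <>p is F. ✓
g: []p is F, <>p is F. ✓
Satisfying worlds: {a, b, c, e, f, g}.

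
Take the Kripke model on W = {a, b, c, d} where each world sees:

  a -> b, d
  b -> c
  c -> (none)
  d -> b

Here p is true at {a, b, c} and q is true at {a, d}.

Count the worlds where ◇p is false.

a: successors {b, d}; p there: b:T, d:F. ✓
b: successors {c}; p there: c:T. ✓
c: no successors, so ◇p fails. ✗
d: successors {b}; p there: b:T. ✓
Satisfying worlds: {a, b, d}.
So ◇p fails at the other 1 world.

1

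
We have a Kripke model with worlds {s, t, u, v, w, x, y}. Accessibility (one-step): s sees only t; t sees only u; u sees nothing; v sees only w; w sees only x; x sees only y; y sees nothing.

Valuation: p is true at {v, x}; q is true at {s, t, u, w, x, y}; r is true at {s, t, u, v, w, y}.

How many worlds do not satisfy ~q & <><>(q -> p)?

s: ~q is F, <><>(q -> p) is F. ✗
t: ~q is F, <><>(q -> p) is F. ✗
u: ~q is F, <><>(q -> p) is F. ✗
v: ~q is T, <><>(q -> p) is T. ✓
w: ~q is F, <><>(q -> p) is F. ✗
x: ~q is F, <><>(q -> p) is F. ✗
y: ~q is F, <><>(q -> p) is F. ✗
Satisfying worlds: {v}.
So ~q & <><>(q -> p) fails at the other 6 worlds.

6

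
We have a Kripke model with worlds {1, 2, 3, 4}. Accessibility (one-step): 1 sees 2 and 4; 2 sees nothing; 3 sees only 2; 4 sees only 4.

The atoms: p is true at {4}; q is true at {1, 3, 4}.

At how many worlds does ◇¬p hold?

2

1: successors {2, 4}; ¬p there: 2:T, 4:F. ✓
2: no successors, so ◇¬p fails. ✗
3: successors {2}; ¬p there: 2:T. ✓
4: successors {4}; ¬p there: 4:F. ✗
Satisfying worlds: {1, 3}.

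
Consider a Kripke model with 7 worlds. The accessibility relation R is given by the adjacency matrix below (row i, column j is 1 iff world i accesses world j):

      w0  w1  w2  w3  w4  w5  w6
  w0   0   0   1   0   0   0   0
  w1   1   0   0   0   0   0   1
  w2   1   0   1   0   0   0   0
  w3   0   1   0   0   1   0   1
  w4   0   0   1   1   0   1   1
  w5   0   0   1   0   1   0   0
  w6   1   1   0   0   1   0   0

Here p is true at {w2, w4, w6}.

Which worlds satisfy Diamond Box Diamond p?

w0: successors {w2}; Box Diamond p there: w2:T. ✓
w1: successors {w0, w6}; Box Diamond p there: w0:T, w6:T. ✓
w2: successors {w0, w2}; Box Diamond p there: w0:T, w2:T. ✓
w3: successors {w1, w4, w6}; Box Diamond p there: w1:T, w4:T, w6:T. ✓
w4: successors {w2, w3, w5, w6}; Box Diamond p there: w2:T, w3:T, w5:T, w6:T. ✓
w5: successors {w2, w4}; Box Diamond p there: w2:T, w4:T. ✓
w6: successors {w0, w1, w4}; Box Diamond p there: w0:T, w1:T, w4:T. ✓

{w0, w1, w2, w3, w4, w5, w6}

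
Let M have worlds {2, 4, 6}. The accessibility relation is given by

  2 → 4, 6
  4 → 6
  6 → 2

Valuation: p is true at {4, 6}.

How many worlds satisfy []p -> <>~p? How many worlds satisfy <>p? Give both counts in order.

1 and 2

For []p -> <>~p:
2: []p is T, <>~p is F. ✗
4: []p is T, <>~p is F. ✗
6: []p is F, <>~p is T. ✓
— 1 world.
For <>p:
2: successors {4, 6}; p there: 4:T, 6:T. ✓
4: successors {6}; p there: 6:T. ✓
6: successors {2}; p there: 2:F. ✗
— 2 worlds.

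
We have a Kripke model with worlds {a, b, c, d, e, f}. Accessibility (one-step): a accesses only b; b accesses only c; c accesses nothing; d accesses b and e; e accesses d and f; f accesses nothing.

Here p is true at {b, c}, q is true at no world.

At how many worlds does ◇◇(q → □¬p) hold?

3

a: successors {b}; ◇(q → □¬p) there: b:T. ✓
b: successors {c}; ◇(q → □¬p) there: c:F. ✗
c: no successors, so ◇◇(q → □¬p) fails. ✗
d: successors {b, e}; ◇(q → □¬p) there: b:T, e:T. ✓
e: successors {d, f}; ◇(q → □¬p) there: d:T, f:F. ✓
f: no successors, so ◇◇(q → □¬p) fails. ✗
Satisfying worlds: {a, d, e}.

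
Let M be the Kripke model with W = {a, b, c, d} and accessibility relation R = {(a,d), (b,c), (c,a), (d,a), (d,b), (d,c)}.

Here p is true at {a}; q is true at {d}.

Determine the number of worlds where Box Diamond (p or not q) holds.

a: successors {d}; Diamond (p or not q) there: d:T. ✓
b: successors {c}; Diamond (p or not q) there: c:T. ✓
c: successors {a}; Diamond (p or not q) there: a:F. ✗
d: successors {a, b, c}; Diamond (p or not q) there: a:F, b:T, c:T. ✗
Satisfying worlds: {a, b}.

2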